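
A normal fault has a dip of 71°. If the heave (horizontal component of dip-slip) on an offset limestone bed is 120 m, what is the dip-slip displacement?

369 m

dip-slip = heave / cos(dip) = 120 / cos(71°) = 369 m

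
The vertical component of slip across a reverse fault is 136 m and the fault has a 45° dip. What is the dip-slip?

dip-slip = throw / sin(dip) = 136 / sin(45°) = 192 m

192 m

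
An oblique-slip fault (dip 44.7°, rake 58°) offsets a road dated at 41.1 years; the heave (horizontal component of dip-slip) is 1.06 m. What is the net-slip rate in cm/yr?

4.28 cm/yr

dip-slip = heave / cos(dip) = 1.06 / cos(44.7°) = 1.491 m
net slip = dip-slip / sin(rake) = 1.491 / sin(58°) = 1.758 m
rate = 1.758 m / 41.1 years = 0.0428 m/yr = 4.28 cm/yr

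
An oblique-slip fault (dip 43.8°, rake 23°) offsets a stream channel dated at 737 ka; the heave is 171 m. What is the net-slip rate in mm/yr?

0.823 mm/yr

dip-slip = heave / cos(dip) = 171 / cos(43.8°) = 236.9 m
net slip = dip-slip / sin(rake) = 236.9 / sin(23°) = 606.4 m
rate = 606.4 m / 737 ka = 0.000823 m/yr = 0.823 mm/yr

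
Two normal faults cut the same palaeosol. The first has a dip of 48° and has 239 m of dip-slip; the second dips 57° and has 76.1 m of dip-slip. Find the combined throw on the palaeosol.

241 m

throw_A = 239 × sin(48°) = 177.6 m
throw_B = 76.1 × sin(57°) = 63.82 m
total = 177.6 + 63.82 = 241 m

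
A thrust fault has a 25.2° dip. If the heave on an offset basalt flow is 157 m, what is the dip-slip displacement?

174 m

dip-slip = heave / cos(dip) = 157 / cos(25.2°) = 174 m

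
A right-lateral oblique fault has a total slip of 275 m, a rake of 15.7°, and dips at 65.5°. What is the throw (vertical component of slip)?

67.7 m

dip-slip = net slip × sin(rake) = 275 m × sin(15.7°) = 74.42 m
throw = dip-slip × sin(dip) = 74.42 × sin(65.5°) = 67.7 m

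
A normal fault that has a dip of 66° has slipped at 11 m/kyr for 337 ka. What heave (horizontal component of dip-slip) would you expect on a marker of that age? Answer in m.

dip-slip = rate × time = 11 m/kyr × 337 ka = 3707 m
heave = dip-slip × cos(dip) = 3707 × cos(66°) = 1510 m

1510 m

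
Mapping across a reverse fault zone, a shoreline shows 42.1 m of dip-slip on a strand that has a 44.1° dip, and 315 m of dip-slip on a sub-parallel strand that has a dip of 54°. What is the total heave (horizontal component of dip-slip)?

heave_A = 42.1 × cos(44.1°) = 30.23 m
heave_B = 315 × cos(54°) = 185.2 m
total = 30.23 + 185.2 = 215 m

215 m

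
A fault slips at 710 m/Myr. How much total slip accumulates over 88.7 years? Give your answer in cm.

6.30 cm

slip = rate × time = 710 m/Myr × 88.7 years = 0.0630 m = 6.30 cm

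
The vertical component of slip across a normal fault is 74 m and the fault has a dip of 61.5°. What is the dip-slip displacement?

dip-slip = throw / sin(dip) = 74 / sin(61.5°) = 84.2 m

84.2 m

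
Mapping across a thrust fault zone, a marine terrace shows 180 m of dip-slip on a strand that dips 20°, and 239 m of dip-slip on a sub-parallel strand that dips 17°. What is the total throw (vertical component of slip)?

131 m

throw_A = 180 × sin(20°) = 61.56 m
throw_B = 239 × sin(17°) = 69.88 m
total = 61.56 + 69.88 = 131 m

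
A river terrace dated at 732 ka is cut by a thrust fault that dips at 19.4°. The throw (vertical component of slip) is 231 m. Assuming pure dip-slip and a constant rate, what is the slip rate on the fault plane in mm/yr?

0.950 mm/yr

dip-slip = throw / sin(dip) = 231 m / sin(19.4°) = 695.4 m
rate = 695.4 m / 732 ka = 0.000950 m/yr = 0.950 mm/yr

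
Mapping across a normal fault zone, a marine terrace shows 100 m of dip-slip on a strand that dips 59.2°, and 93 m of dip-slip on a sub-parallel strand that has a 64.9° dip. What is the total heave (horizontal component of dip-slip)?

90.7 m

heave_A = 100 × cos(59.2°) = 51.20 m
heave_B = 93 × cos(64.9°) = 39.45 m
total = 51.20 + 39.45 = 90.7 m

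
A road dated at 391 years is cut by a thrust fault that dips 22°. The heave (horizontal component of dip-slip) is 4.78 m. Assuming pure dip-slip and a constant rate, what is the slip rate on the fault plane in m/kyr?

dip-slip = heave / cos(dip) = 4.78 m / cos(22°) = 5.155 m
rate = 5.155 m / 391 years = 0.0132 m/yr = 13.2 m/kyr

13.2 m/kyr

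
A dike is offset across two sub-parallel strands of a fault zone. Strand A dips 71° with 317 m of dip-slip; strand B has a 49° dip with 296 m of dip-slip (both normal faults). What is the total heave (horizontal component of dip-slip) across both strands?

heave_A = 317 × cos(71°) = 103.2 m
heave_B = 296 × cos(49°) = 194.2 m
total = 103.2 + 194.2 = 297 m

297 m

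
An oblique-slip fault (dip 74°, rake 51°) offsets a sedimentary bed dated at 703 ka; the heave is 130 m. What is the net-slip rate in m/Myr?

dip-slip = heave / cos(dip) = 130 / cos(74°) = 471.6 m
net slip = dip-slip / sin(rake) = 471.6 / sin(51°) = 606.9 m
rate = 606.9 m / 703 ka = 0.000863 m/yr = 863 m/Myr

863 m/Myr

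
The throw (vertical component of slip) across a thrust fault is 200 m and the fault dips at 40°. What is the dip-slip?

dip-slip = throw / sin(dip) = 200 / sin(40°) = 311 m

311 m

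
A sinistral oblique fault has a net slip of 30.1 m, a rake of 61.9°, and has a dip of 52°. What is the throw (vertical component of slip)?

dip-slip = net slip × sin(rake) = 30.1 m × sin(61.9°) = 26.55 m
throw = dip-slip × sin(dip) = 26.55 × sin(52°) = 20.9 m

20.9 m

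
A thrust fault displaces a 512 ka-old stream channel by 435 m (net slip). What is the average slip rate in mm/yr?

rate = 435 m / 512 ka = 0.000850 m/yr = 0.850 mm/yr

0.850 mm/yr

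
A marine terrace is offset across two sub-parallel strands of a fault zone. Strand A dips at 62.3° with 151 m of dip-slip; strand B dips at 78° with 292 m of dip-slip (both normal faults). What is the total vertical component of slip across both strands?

throw_A = 151 × sin(62.3°) = 133.7 m
throw_B = 292 × sin(78°) = 285.6 m
total = 133.7 + 285.6 = 419 m

419 m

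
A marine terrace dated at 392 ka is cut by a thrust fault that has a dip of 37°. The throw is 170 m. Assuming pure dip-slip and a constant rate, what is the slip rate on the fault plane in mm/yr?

0.721 mm/yr

dip-slip = throw / sin(dip) = 170 m / sin(37°) = 282.5 m
rate = 282.5 m / 392 ka = 0.000721 m/yr = 0.721 mm/yr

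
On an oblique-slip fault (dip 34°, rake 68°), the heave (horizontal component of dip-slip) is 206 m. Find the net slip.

dip-slip = heave / cos(dip) = 206 / cos(34°) = 248.5 m
net slip = dip-slip / sin(rake) = 248.5 / sin(68°) = 268 m

268 m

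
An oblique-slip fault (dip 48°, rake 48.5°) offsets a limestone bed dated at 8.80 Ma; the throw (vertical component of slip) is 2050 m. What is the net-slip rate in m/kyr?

dip-slip = throw / sin(dip) = 2050 / sin(48°) = 2759 m
net slip = dip-slip / sin(rake) = 2759 / sin(48.5°) = 3683 m
rate = 3683 m / 8.80 Ma = 0.000419 m/yr = 0.419 m/kyr

0.419 m/kyr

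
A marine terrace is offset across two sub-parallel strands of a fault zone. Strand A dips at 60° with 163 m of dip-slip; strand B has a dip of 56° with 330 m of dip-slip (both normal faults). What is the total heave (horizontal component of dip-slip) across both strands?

266 m

heave_A = 163 × cos(60°) = 81.50 m
heave_B = 330 × cos(56°) = 184.5 m
total = 81.50 + 184.5 = 266 m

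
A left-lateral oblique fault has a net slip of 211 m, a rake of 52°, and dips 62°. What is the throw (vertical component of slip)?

dip-slip = net slip × sin(rake) = 211 m × sin(52°) = 166.3 m
throw = dip-slip × sin(dip) = 166.3 × sin(62°) = 147 m

147 m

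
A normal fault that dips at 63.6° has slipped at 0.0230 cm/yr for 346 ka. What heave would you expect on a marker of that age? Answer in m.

dip-slip = rate × time = 0.0230 cm/yr × 346 ka = 79.58 m
heave = dip-slip × cos(dip) = 79.58 × cos(63.6°) = 35.4 m

35.4 m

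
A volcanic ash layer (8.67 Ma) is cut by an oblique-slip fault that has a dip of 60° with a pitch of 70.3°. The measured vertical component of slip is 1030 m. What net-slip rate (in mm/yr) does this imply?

0.146 mm/yr

dip-slip = throw / sin(dip) = 1030 / sin(60°) = 1189 m
net slip = dip-slip / sin(rake) = 1189 / sin(70.3°) = 1263 m
rate = 1263 m / 8.67 Ma = 0.000146 m/yr = 0.146 mm/yr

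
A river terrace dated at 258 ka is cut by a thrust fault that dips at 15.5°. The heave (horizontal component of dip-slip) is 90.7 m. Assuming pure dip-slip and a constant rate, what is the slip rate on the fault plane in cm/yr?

dip-slip = heave / cos(dip) = 90.7 m / cos(15.5°) = 94.12 m
rate = 94.12 m / 258 ka = 0.000365 m/yr = 0.0365 cm/yr

0.0365 cm/yr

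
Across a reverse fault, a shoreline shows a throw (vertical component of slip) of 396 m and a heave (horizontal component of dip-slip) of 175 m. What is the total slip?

net slip = √(throw² + heave²) = √(396² + 175²) = 433 m

433 m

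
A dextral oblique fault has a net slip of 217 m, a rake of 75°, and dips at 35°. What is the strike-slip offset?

strike-slip = net slip × cos(rake) = 217 m × cos(75°) = 56.2 m

56.2 m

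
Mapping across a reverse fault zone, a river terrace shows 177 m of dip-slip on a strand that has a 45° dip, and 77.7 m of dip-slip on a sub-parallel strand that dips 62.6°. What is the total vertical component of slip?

throw_A = 177 × sin(45°) = 125.2 m
throw_B = 77.7 × sin(62.6°) = 68.98 m
total = 125.2 + 68.98 = 194 m

194 m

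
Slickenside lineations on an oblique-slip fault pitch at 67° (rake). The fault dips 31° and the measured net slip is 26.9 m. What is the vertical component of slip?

dip-slip = net slip × sin(rake) = 26.9 m × sin(67°) = 24.76 m
throw = dip-slip × sin(dip) = 24.76 × sin(31°) = 12.8 m

12.8 m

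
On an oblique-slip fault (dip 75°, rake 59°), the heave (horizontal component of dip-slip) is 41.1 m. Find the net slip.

185 m

dip-slip = heave / cos(dip) = 41.1 / cos(75°) = 158.8 m
net slip = dip-slip / sin(rake) = 158.8 / sin(59°) = 185 m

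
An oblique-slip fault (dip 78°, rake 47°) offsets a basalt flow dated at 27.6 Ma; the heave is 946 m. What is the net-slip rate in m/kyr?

0.225 m/kyr

dip-slip = heave / cos(dip) = 946 / cos(78°) = 4550 m
net slip = dip-slip / sin(rake) = 4550 / sin(47°) = 6221 m
rate = 6221 m / 27.6 Ma = 0.000225 m/yr = 0.225 m/kyr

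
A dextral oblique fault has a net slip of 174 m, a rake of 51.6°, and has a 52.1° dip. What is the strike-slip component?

108 m

strike-slip = net slip × cos(rake) = 174 m × cos(51.6°) = 108 m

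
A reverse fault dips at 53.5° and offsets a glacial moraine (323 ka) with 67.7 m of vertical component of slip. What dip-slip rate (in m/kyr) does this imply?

dip-slip = throw / sin(dip) = 67.7 m / sin(53.5°) = 84.22 m
rate = 84.22 m / 323 ka = 0.000261 m/yr = 0.261 m/kyr

0.261 m/kyr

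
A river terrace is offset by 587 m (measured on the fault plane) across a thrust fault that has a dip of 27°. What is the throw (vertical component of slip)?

266 m

throw = dip-slip × sin(dip) = 587 m × sin(27°) = 266 m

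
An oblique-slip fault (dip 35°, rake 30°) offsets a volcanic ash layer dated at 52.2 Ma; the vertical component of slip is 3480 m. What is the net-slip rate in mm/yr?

dip-slip = throw / sin(dip) = 3480 / sin(35°) = 6067 m
net slip = dip-slip / sin(rake) = 6067 / sin(30°) = 12130 m
rate = 12130 m / 52.2 Ma = 0.000232 m/yr = 0.232 mm/yr

0.232 mm/yr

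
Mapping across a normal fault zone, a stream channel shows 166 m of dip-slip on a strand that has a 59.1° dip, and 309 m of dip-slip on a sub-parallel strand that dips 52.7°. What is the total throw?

throw_A = 166 × sin(59.1°) = 142.4 m
throw_B = 309 × sin(52.7°) = 245.8 m
total = 142.4 + 245.8 = 388 m

388 m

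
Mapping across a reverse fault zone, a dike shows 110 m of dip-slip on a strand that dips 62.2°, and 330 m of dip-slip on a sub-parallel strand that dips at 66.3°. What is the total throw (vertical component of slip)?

throw_A = 110 × sin(62.2°) = 97.30 m
throw_B = 330 × sin(66.3°) = 302.2 m
total = 97.30 + 302.2 = 399 m

399 m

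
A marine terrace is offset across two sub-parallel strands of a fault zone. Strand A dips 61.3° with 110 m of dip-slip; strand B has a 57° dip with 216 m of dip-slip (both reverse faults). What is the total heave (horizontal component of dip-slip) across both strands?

170 m

heave_A = 110 × cos(61.3°) = 52.82 m
heave_B = 216 × cos(57°) = 117.6 m
total = 52.82 + 117.6 = 170 m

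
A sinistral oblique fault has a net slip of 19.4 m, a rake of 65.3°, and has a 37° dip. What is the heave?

dip-slip = net slip × sin(rake) = 19.4 m × sin(65.3°) = 17.63 m
heave = dip-slip × cos(dip) = 17.63 × cos(37°) = 14.1 m

14.1 m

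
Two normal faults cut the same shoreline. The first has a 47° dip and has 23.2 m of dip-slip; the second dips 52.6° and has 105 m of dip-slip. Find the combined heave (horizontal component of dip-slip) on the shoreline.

79.6 m

heave_A = 23.2 × cos(47°) = 15.82 m
heave_B = 105 × cos(52.6°) = 63.77 m
total = 15.82 + 63.77 = 79.6 m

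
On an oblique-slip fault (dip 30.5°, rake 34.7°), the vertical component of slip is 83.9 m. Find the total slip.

dip-slip = throw / sin(dip) = 83.9 / sin(30.5°) = 165.3 m
net slip = dip-slip / sin(rake) = 165.3 / sin(34.7°) = 290 m

290 m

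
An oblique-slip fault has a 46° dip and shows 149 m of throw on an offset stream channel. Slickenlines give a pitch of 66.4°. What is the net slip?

dip-slip = throw / sin(dip) = 149 / sin(46°) = 207.1 m
net slip = dip-slip / sin(rake) = 207.1 / sin(66.4°) = 226 m

226 m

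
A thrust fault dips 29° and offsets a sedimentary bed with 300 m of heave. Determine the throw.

throw = heave × tan(dip) = 300 × tan(29°) = 166 m

166 m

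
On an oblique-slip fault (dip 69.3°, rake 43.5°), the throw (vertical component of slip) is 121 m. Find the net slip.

188 m

dip-slip = throw / sin(dip) = 121 / sin(69.3°) = 129.4 m
net slip = dip-slip / sin(rake) = 129.4 / sin(43.5°) = 188 m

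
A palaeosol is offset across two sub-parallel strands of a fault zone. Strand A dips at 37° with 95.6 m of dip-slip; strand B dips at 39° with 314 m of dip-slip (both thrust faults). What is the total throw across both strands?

255 m

throw_A = 95.6 × sin(37°) = 57.53 m
throw_B = 314 × sin(39°) = 197.6 m
total = 57.53 + 197.6 = 255 m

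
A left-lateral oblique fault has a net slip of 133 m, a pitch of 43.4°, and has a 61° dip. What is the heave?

dip-slip = net slip × sin(rake) = 133 m × sin(43.4°) = 91.38 m
heave = dip-slip × cos(dip) = 91.38 × cos(61°) = 44.3 m

44.3 m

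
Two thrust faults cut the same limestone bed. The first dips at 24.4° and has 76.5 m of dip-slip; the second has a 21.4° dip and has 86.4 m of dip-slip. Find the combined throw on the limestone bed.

throw_A = 76.5 × sin(24.4°) = 31.60 m
throw_B = 86.4 × sin(21.4°) = 31.53 m
total = 31.60 + 31.53 = 63.1 m

63.1 m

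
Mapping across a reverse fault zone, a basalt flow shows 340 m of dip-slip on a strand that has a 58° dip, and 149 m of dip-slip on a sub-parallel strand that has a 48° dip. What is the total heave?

heave_A = 340 × cos(58°) = 180.2 m
heave_B = 149 × cos(48°) = 99.70 m
total = 180.2 + 99.70 = 280 m

280 m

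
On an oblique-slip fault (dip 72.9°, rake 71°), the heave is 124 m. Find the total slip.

dip-slip = heave / cos(dip) = 124 / cos(72.9°) = 421.7 m
net slip = dip-slip / sin(rake) = 421.7 / sin(71°) = 446 m

446 m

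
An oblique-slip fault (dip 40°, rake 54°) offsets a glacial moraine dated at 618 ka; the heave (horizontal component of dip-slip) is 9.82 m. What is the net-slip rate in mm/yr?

dip-slip = heave / cos(dip) = 9.82 / cos(40°) = 12.82 m
net slip = dip-slip / sin(rake) = 12.82 / sin(54°) = 15.85 m
rate = 15.85 m / 618 ka = 0.0000256 m/yr = 0.0256 mm/yr

0.0256 mm/yr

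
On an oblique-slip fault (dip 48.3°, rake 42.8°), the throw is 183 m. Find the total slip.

361 m

dip-slip = throw / sin(dip) = 183 / sin(48.3°) = 245.1 m
net slip = dip-slip / sin(rake) = 245.1 / sin(42.8°) = 361 m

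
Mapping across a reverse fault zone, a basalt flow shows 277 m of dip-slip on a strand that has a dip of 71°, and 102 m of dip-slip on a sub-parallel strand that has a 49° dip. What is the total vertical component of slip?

throw_A = 277 × sin(71°) = 261.9 m
throw_B = 102 × sin(49°) = 76.98 m
total = 261.9 + 76.98 = 339 m

339 m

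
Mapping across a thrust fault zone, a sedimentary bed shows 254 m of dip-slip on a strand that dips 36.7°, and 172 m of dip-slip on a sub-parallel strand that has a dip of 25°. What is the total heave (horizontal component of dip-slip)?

360 m

heave_A = 254 × cos(36.7°) = 203.7 m
heave_B = 172 × cos(25°) = 155.9 m
total = 203.7 + 155.9 = 360 m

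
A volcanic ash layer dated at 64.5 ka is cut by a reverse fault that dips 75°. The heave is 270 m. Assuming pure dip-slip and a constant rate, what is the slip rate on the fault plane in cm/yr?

dip-slip = heave / cos(dip) = 270 m / cos(75°) = 1043 m
rate = 1043 m / 64.5 ka = 0.0162 m/yr = 1.62 cm/yr

1.62 cm/yr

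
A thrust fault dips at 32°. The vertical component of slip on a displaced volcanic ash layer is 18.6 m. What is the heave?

heave = throw / tan(dip) = 18.6 / tan(32°) = 29.8 m

29.8 m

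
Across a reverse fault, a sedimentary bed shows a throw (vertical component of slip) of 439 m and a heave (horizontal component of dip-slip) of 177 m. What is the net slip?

net slip = √(throw² + heave²) = √(439² + 177²) = 473 m

473 m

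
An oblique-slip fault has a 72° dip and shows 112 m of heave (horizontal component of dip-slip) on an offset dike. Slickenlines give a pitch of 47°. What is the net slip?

496 m

dip-slip = heave / cos(dip) = 112 / cos(72°) = 362.4 m
net slip = dip-slip / sin(rake) = 362.4 / sin(47°) = 496 m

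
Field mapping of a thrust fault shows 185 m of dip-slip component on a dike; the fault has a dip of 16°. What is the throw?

throw = dip-slip × sin(dip) = 185 m × sin(16°) = 51 m

51 m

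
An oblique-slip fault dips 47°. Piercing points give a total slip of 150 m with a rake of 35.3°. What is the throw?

63.4 m

dip-slip = net slip × sin(rake) = 150 m × sin(35.3°) = 86.68 m
throw = dip-slip × sin(dip) = 86.68 × sin(47°) = 63.4 m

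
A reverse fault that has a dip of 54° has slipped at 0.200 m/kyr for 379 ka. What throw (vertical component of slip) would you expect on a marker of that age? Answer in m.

61.3 m

dip-slip = rate × time = 0.200 m/kyr × 379 ka = 75.80 m
throw = dip-slip × sin(dip) = 75.80 × sin(54°) = 61.3 m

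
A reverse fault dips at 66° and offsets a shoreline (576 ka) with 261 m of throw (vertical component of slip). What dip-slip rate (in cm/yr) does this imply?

dip-slip = throw / sin(dip) = 261 m / sin(66°) = 285.7 m
rate = 285.7 m / 576 ka = 0.000496 m/yr = 0.0496 cm/yr

0.0496 cm/yr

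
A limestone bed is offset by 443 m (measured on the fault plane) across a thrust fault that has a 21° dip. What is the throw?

throw = dip-slip × sin(dip) = 443 m × sin(21°) = 159 m

159 m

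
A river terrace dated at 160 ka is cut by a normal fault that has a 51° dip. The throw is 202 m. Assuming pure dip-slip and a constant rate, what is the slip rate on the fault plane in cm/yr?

0.162 cm/yr

dip-slip = throw / sin(dip) = 202 m / sin(51°) = 259.9 m
rate = 259.9 m / 160 ka = 0.00162 m/yr = 0.162 cm/yr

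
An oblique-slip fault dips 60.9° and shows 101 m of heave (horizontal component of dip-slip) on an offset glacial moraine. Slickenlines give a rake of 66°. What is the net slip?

dip-slip = heave / cos(dip) = 101 / cos(60.9°) = 207.7 m
net slip = dip-slip / sin(rake) = 207.7 / sin(66°) = 227 m

227 m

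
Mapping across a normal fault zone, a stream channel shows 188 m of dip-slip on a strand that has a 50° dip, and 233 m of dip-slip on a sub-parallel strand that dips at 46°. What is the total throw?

throw_A = 188 × sin(50°) = 144 m
throw_B = 233 × sin(46°) = 167.6 m
total = 144 + 167.6 = 312 m

312 m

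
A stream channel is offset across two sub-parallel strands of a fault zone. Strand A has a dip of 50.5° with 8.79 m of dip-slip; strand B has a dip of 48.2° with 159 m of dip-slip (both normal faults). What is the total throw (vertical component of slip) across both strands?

125 m

throw_A = 8.79 × sin(50.5°) = 6.783 m
throw_B = 159 × sin(48.2°) = 118.5 m
total = 6.783 + 118.5 = 125 m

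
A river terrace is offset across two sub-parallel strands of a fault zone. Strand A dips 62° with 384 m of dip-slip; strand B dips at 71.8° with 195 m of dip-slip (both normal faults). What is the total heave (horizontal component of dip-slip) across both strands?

241 m

heave_A = 384 × cos(62°) = 180.3 m
heave_B = 195 × cos(71.8°) = 60.91 m
total = 180.3 + 60.91 = 241 m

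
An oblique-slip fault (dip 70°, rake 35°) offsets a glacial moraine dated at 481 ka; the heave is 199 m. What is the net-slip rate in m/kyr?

dip-slip = heave / cos(dip) = 199 / cos(70°) = 581.8 m
net slip = dip-slip / sin(rake) = 581.8 / sin(35°) = 1014 m
rate = 1014 m / 481 ka = 0.00211 m/yr = 2.11 m/kyr

2.11 m/kyr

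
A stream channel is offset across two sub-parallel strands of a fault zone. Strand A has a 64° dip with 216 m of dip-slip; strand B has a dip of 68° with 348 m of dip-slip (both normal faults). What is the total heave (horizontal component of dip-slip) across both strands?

heave_A = 216 × cos(64°) = 94.69 m
heave_B = 348 × cos(68°) = 130.4 m
total = 94.69 + 130.4 = 225 m

225 m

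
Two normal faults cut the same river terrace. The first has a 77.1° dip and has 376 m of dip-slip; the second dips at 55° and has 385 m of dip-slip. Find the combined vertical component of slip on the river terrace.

682 m

throw_A = 376 × sin(77.1°) = 366.5 m
throw_B = 385 × sin(55°) = 315.4 m
total = 366.5 + 315.4 = 682 m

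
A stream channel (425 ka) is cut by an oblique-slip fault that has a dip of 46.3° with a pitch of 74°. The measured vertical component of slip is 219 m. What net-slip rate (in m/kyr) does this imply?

dip-slip = throw / sin(dip) = 219 / sin(46.3°) = 302.9 m
net slip = dip-slip / sin(rake) = 302.9 / sin(74°) = 315.1 m
rate = 315.1 m / 425 ka = 0.000741 m/yr = 0.741 m/kyr

0.741 m/kyr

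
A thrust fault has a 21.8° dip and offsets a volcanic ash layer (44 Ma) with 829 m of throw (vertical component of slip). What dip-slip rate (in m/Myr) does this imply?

50.7 m/Myr

dip-slip = throw / sin(dip) = 829 m / sin(21.8°) = 2232 m
rate = 2232 m / 44 Ma = 0.0000507 m/yr = 50.7 m/Myr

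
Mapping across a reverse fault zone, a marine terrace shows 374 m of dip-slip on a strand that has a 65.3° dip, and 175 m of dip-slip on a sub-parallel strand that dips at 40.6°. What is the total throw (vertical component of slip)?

454 m

throw_A = 374 × sin(65.3°) = 339.8 m
throw_B = 175 × sin(40.6°) = 113.9 m
total = 339.8 + 113.9 = 454 m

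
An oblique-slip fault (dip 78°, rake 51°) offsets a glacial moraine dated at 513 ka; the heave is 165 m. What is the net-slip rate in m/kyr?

dip-slip = heave / cos(dip) = 165 / cos(78°) = 793.6 m
net slip = dip-slip / sin(rake) = 793.6 / sin(51°) = 1021 m
rate = 1021 m / 513 ka = 0.00199 m/yr = 1.99 m/kyr

1.99 m/kyr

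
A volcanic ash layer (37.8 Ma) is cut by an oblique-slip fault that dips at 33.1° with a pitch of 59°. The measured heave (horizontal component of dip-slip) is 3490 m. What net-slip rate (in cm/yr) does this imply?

dip-slip = heave / cos(dip) = 3490 / cos(33.1°) = 4166 m
net slip = dip-slip / sin(rake) = 4166 / sin(59°) = 4860 m
rate = 4860 m / 37.8 Ma = 0.000129 m/yr = 0.0129 cm/yr

0.0129 cm/yr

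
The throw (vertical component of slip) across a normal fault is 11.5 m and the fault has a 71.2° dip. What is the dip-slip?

12.1 m

dip-slip = throw / sin(dip) = 11.5 / sin(71.2°) = 12.1 m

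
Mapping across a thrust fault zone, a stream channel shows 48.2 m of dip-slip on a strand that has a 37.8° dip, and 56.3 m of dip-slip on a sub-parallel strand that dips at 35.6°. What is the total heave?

83.9 m

heave_A = 48.2 × cos(37.8°) = 38.09 m
heave_B = 56.3 × cos(35.6°) = 45.78 m
total = 38.09 + 45.78 = 83.9 m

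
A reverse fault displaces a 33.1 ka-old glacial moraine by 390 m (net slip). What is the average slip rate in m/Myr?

rate = 390 m / 33.1 ka = 0.0118 m/yr = 11800 m/Myr

11800 m/Myr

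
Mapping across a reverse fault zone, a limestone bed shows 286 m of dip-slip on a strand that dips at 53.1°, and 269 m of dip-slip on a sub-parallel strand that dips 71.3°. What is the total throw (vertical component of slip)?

484 m

throw_A = 286 × sin(53.1°) = 228.7 m
throw_B = 269 × sin(71.3°) = 254.8 m
total = 228.7 + 254.8 = 484 m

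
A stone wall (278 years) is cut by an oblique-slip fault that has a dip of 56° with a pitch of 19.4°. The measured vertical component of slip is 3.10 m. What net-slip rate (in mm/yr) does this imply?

40.5 mm/yr

dip-slip = throw / sin(dip) = 3.10 / sin(56°) = 3.739 m
net slip = dip-slip / sin(rake) = 3.739 / sin(19.4°) = 11.26 m
rate = 11.26 m / 278 years = 0.0405 m/yr = 40.5 mm/yr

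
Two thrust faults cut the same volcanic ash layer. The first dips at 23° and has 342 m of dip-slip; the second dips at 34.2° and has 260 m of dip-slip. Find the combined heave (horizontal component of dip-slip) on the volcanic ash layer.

530 m

heave_A = 342 × cos(23°) = 314.8 m
heave_B = 260 × cos(34.2°) = 215 m
total = 314.8 + 215 = 530 m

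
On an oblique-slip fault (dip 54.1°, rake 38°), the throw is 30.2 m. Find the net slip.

60.6 m

dip-slip = throw / sin(dip) = 30.2 / sin(54.1°) = 37.28 m
net slip = dip-slip / sin(rake) = 37.28 / sin(38°) = 60.6 m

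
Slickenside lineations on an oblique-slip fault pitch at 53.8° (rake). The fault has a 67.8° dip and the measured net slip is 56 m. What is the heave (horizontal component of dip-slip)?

dip-slip = net slip × sin(rake) = 56 m × sin(53.8°) = 45.19 m
heave = dip-slip × cos(dip) = 45.19 × cos(67.8°) = 17.1 m

17.1 m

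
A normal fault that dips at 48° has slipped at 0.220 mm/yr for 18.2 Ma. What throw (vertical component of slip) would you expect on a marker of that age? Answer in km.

2.98 km

dip-slip = rate × time = 0.220 mm/yr × 18.2 Ma = 4004 m
throw = dip-slip × sin(dip) = 4004 × sin(48°) = 2980 m = 2.98 km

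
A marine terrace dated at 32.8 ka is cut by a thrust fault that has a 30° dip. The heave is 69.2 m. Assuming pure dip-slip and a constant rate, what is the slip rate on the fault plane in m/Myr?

dip-slip = heave / cos(dip) = 69.2 m / cos(30°) = 79.91 m
rate = 79.91 m / 32.8 ka = 0.00244 m/yr = 2440 m/Myr

2440 m/Myr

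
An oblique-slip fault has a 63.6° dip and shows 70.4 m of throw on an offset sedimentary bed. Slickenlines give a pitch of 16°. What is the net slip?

dip-slip = throw / sin(dip) = 70.4 / sin(63.6°) = 78.60 m
net slip = dip-slip / sin(rake) = 78.60 / sin(16°) = 285 m

285 m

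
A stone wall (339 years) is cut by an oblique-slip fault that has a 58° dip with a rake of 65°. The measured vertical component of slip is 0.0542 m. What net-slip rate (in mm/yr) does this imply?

0.208 mm/yr

dip-slip = throw / sin(dip) = 0.0542 / sin(58°) = 0.06391 m
net slip = dip-slip / sin(rake) = 0.06391 / sin(65°) = 0.07052 m
rate = 0.07052 m / 339 years = 0.000208 m/yr = 0.208 mm/yr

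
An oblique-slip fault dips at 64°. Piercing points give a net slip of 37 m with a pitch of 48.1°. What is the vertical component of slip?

24.8 m

dip-slip = net slip × sin(rake) = 37 m × sin(48.1°) = 27.54 m
throw = dip-slip × sin(dip) = 27.54 × sin(64°) = 24.8 m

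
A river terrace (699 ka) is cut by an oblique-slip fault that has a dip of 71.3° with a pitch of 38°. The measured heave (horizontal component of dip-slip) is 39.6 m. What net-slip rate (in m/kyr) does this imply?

0.287 m/kyr

dip-slip = heave / cos(dip) = 39.6 / cos(71.3°) = 123.5 m
net slip = dip-slip / sin(rake) = 123.5 / sin(38°) = 200.6 m
rate = 200.6 m / 699 ka = 0.000287 m/yr = 0.287 m/kyr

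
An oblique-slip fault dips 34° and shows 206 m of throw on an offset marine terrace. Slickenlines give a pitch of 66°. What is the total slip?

dip-slip = throw / sin(dip) = 206 / sin(34°) = 368.4 m
net slip = dip-slip / sin(rake) = 368.4 / sin(66°) = 403 m

403 m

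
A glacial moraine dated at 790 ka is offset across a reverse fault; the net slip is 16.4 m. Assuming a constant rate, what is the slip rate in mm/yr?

rate = 16.4 m / 790 ka = 0.0000208 m/yr = 0.0208 mm/yr

0.0208 mm/yr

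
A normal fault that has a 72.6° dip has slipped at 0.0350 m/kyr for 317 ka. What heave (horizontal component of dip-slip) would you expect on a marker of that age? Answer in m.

3.32 m

dip-slip = rate × time = 0.0350 m/kyr × 317 ka = 11.10 m
heave = dip-slip × cos(dip) = 11.10 × cos(72.6°) = 3.32 m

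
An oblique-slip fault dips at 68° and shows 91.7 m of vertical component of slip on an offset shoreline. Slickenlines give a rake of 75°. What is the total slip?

102 m

dip-slip = throw / sin(dip) = 91.7 / sin(68°) = 98.90 m
net slip = dip-slip / sin(rake) = 98.90 / sin(75°) = 102 m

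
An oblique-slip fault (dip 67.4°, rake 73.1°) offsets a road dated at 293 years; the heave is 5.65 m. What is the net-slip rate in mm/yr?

dip-slip = heave / cos(dip) = 5.65 / cos(67.4°) = 14.70 m
net slip = dip-slip / sin(rake) = 14.70 / sin(73.1°) = 15.37 m
rate = 15.37 m / 293 years = 0.0524 m/yr = 52.4 mm/yr

52.4 mm/yr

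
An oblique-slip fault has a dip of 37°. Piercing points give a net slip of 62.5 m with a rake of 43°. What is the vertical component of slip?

dip-slip = net slip × sin(rake) = 62.5 m × sin(43°) = 42.62 m
throw = dip-slip × sin(dip) = 42.62 × sin(37°) = 25.7 m

25.7 m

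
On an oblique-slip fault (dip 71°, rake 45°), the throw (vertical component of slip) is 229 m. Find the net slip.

dip-slip = throw / sin(dip) = 229 / sin(71°) = 242.2 m
net slip = dip-slip / sin(rake) = 242.2 / sin(45°) = 343 m

343 m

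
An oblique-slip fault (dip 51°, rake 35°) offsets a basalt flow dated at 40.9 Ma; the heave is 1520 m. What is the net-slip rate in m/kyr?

0.103 m/kyr

dip-slip = heave / cos(dip) = 1520 / cos(51°) = 2415 m
net slip = dip-slip / sin(rake) = 2415 / sin(35°) = 4211 m
rate = 4211 m / 40.9 Ma = 0.000103 m/yr = 0.103 m/kyr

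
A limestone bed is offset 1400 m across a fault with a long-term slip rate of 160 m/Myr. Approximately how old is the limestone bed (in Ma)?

8.75 Ma

age = offset / rate = 1400 m / (160 m/Myr) = 8.75e+06 yr = 8.75 Ma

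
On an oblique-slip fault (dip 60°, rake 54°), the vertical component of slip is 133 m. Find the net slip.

190 m

dip-slip = throw / sin(dip) = 133 / sin(60°) = 153.6 m
net slip = dip-slip / sin(rake) = 153.6 / sin(54°) = 190 m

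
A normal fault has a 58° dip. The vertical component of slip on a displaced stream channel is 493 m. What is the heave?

heave = throw / tan(dip) = 493 / tan(58°) = 308 m

308 m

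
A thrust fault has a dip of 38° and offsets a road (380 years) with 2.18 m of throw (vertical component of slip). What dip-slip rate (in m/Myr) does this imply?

9320 m/Myr

dip-slip = throw / sin(dip) = 2.18 m / sin(38°) = 3.541 m
rate = 3.541 m / 380 years = 0.00932 m/yr = 9320 m/Myr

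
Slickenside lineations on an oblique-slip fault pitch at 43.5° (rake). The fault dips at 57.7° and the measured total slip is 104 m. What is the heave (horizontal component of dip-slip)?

dip-slip = net slip × sin(rake) = 104 m × sin(43.5°) = 71.59 m
heave = dip-slip × cos(dip) = 71.59 × cos(57.7°) = 38.3 m

38.3 m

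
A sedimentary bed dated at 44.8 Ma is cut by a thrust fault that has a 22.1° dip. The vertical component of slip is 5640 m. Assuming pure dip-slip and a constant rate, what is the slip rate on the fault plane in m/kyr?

dip-slip = throw / sin(dip) = 5640 m / sin(22.1°) = 14990 m
rate = 14990 m / 44.8 Ma = 0.000335 m/yr = 0.335 m/kyr

0.335 m/kyr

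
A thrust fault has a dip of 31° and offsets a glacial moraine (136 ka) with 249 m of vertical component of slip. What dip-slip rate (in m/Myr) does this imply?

dip-slip = throw / sin(dip) = 249 m / sin(31°) = 483.5 m
rate = 483.5 m / 136 ka = 0.00355 m/yr = 3550 m/Myr

3550 m/Myr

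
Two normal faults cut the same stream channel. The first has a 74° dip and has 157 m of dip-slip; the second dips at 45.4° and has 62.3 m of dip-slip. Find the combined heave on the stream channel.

87 m

heave_A = 157 × cos(74°) = 43.28 m
heave_B = 62.3 × cos(45.4°) = 43.74 m
total = 43.28 + 43.74 = 87 m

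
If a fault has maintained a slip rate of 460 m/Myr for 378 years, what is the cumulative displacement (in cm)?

slip = rate × time = 460 m/Myr × 378 years = 0.174 m = 17.4 cm

17.4 cm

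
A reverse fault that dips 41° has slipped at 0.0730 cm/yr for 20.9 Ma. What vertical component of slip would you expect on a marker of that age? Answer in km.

dip-slip = rate × time = 0.0730 cm/yr × 20.9 Ma = 15260 m
throw = dip-slip × sin(dip) = 15260 × sin(41°) = 10000 m = 10 km

10 km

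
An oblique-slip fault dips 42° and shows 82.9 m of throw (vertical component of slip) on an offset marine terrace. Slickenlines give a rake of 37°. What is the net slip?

206 m

dip-slip = throw / sin(dip) = 82.9 / sin(42°) = 123.9 m
net slip = dip-slip / sin(rake) = 123.9 / sin(37°) = 206 m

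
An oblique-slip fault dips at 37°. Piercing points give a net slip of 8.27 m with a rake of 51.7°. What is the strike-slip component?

strike-slip = net slip × cos(rake) = 8.27 m × cos(51.7°) = 5.13 m

5.13 m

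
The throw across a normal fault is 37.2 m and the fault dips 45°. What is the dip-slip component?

52.6 m

dip-slip = throw / sin(dip) = 37.2 / sin(45°) = 52.6 m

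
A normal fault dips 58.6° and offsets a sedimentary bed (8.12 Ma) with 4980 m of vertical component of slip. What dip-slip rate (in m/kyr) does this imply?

0.719 m/kyr

dip-slip = throw / sin(dip) = 4980 m / sin(58.6°) = 5834 m
rate = 5834 m / 8.12 Ma = 0.000719 m/yr = 0.719 m/kyr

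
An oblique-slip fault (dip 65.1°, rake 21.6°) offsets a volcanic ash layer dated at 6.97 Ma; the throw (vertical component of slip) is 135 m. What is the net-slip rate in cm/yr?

0.00580 cm/yr

dip-slip = throw / sin(dip) = 135 / sin(65.1°) = 148.8 m
net slip = dip-slip / sin(rake) = 148.8 / sin(21.6°) = 404.3 m
rate = 404.3 m / 6.97 Ma = 0.0000580 m/yr = 0.00580 cm/yr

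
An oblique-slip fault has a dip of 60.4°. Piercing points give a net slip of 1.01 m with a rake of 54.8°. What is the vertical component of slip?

dip-slip = net slip × sin(rake) = 1.01 m × sin(54.8°) = 0.8253 m
throw = dip-slip × sin(dip) = 0.8253 × sin(60.4°) = 0.718 m

0.718 m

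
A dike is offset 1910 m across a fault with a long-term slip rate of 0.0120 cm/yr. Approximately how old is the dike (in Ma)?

15.9 Ma

age = offset / rate = 1910 m / (0.0120 cm/yr) = 1.59e+07 yr = 15.9 Ma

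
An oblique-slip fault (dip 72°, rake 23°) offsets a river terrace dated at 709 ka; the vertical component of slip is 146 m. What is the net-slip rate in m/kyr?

dip-slip = throw / sin(dip) = 146 / sin(72°) = 153.5 m
net slip = dip-slip / sin(rake) = 153.5 / sin(23°) = 392.9 m
rate = 392.9 m / 709 ka = 0.000554 m/yr = 0.554 m/kyr

0.554 m/kyr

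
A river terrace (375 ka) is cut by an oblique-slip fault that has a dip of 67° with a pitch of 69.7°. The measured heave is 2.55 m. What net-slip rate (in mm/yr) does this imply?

dip-slip = heave / cos(dip) = 2.55 / cos(67°) = 6.526 m
net slip = dip-slip / sin(rake) = 6.526 / sin(69.7°) = 6.958 m
rate = 6.958 m / 375 ka = 0.0000186 m/yr = 0.0186 mm/yr

0.0186 mm/yr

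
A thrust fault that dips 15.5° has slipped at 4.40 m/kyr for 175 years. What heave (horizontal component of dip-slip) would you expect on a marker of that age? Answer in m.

0.742 m

dip-slip = rate × time = 4.40 m/kyr × 175 years = 0.7700 m
heave = dip-slip × cos(dip) = 0.7700 × cos(15.5°) = 0.742 m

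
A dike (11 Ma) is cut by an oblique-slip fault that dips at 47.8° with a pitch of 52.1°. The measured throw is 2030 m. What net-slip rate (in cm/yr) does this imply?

0.0316 cm/yr

dip-slip = throw / sin(dip) = 2030 / sin(47.8°) = 2740 m
net slip = dip-slip / sin(rake) = 2740 / sin(52.1°) = 3473 m
rate = 3473 m / 11 Ma = 0.000316 m/yr = 0.0316 cm/yr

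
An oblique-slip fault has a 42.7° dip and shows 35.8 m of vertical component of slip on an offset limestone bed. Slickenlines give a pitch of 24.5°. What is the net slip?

127 m

dip-slip = throw / sin(dip) = 35.8 / sin(42.7°) = 52.79 m
net slip = dip-slip / sin(rake) = 52.79 / sin(24.5°) = 127 m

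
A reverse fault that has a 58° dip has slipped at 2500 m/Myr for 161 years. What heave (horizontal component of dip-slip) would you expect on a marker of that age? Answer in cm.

dip-slip = rate × time = 2500 m/Myr × 161 years = 0.4025 m
heave = dip-slip × cos(dip) = 0.4025 × cos(58°) = 0.213 m = 21.3 cm

21.3 cm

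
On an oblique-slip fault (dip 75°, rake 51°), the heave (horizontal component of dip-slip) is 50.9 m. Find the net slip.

dip-slip = heave / cos(dip) = 50.9 / cos(75°) = 196.7 m
net slip = dip-slip / sin(rake) = 196.7 / sin(51°) = 253 m

253 m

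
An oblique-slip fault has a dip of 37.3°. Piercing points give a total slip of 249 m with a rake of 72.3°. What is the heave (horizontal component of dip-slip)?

dip-slip = net slip × sin(rake) = 249 m × sin(72.3°) = 237.2 m
heave = dip-slip × cos(dip) = 237.2 × cos(37.3°) = 189 m

189 m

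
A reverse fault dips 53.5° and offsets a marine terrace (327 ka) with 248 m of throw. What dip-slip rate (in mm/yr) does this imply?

dip-slip = throw / sin(dip) = 248 m / sin(53.5°) = 308.5 m
rate = 308.5 m / 327 ka = 0.000943 m/yr = 0.943 mm/yr

0.943 mm/yr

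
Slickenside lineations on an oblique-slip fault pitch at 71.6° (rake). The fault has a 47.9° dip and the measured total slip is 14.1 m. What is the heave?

dip-slip = net slip × sin(rake) = 14.1 m × sin(71.6°) = 13.38 m
heave = dip-slip × cos(dip) = 13.38 × cos(47.9°) = 8.97 m

8.97 m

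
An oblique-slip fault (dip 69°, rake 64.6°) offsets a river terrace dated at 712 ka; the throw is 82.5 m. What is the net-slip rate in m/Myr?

dip-slip = throw / sin(dip) = 82.5 / sin(69°) = 88.37 m
net slip = dip-slip / sin(rake) = 88.37 / sin(64.6°) = 97.83 m
rate = 97.83 m / 712 ka = 0.000137 m/yr = 137 m/Myr

137 m/Myr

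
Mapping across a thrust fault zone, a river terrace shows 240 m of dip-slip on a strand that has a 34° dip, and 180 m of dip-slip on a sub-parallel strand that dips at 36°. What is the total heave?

heave_A = 240 × cos(34°) = 199 m
heave_B = 180 × cos(36°) = 145.6 m
total = 199 + 145.6 = 345 m

345 m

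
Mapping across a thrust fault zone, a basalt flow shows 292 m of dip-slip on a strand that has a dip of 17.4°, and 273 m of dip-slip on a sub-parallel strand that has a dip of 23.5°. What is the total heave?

529 m

heave_A = 292 × cos(17.4°) = 278.6 m
heave_B = 273 × cos(23.5°) = 250.4 m
total = 278.6 + 250.4 = 529 m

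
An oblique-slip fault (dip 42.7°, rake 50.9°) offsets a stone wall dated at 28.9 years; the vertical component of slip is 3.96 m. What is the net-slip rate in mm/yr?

dip-slip = throw / sin(dip) = 3.96 / sin(42.7°) = 5.839 m
net slip = dip-slip / sin(rake) = 5.839 / sin(50.9°) = 7.524 m
rate = 7.524 m / 28.9 years = 0.260 m/yr = 260 mm/yr

260 mm/yr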